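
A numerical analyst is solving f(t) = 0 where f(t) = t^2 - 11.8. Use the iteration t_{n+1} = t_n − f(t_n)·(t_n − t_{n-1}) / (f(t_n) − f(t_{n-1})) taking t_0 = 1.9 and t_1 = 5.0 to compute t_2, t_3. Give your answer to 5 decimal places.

f(1.9) = -8.1900000, f(5.0) = 13.2000000
t_2 = 5.0000000 − 13.2000000·(5.0000000 − 1.9000000) / (13.2000000 − (-8.1900000)) = 5.0000000 − (40.9200000)/(21.3900000) = 3.0869565
f(3.0869565) = -2.2706994
t_3 = 3.0869565 − (-2.2706994)·(3.0869565 − 5.0000000) / (-2.2706994 − 13.2000000) = 3.0869565 − (4.3439467)/(-15.4706994) = 3.3677419

3.08696, 3.36774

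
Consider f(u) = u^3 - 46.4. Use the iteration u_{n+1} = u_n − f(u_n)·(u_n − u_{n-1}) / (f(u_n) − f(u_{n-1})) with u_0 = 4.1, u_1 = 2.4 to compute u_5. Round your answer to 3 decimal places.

3.593

f(4.1) = 22.52100, f(2.4) = -32.57600
u_2 = 2.40000 − (-32.57600)·(2.40000 − 4.10000) / (-32.57600 − 22.52100) = 2.40000 − (55.37920)/(-55.09700) = 3.40512
f(3.40512) = -6.91811
u_3 = 3.40512 − (-6.91811)·(3.40512 − 2.40000) / (-6.91811 − (-32.57600)) = 3.40512 − (-6.95354)/(25.65789) = 3.67613
f(3.67613) = 3.27904
u_4 = 3.67613 − 3.27904·(3.67613 − 3.40512) / (3.27904 − (-6.91811)) = 3.67613 − (0.88865)/(10.19714) = 3.58898
f(3.58898) = -0.17097
u_5 = 3.58898 − (-0.17097)·(3.58898 − 3.67613) / (-0.17097 − 3.27904) = 3.58898 − (0.01490)/(-3.45001) = 3.59330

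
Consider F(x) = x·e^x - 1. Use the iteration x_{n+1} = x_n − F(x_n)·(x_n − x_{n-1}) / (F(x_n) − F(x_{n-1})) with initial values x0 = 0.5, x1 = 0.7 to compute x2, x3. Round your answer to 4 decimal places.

0.5600, 0.5664

F(0.5) = -0.175639, F(0.7) = 0.409627
x2 = 0.700000 − 0.409627·(0.700000 − 0.500000) / (0.409627 − (-0.175639)) = 0.700000 − (0.081925)/(0.585266) = 0.560020
F(0.560020) = -0.019568
x3 = 0.560020 − (-0.019568)·(0.560020 − 0.700000) / (-0.019568 − 0.409627) = 0.560020 − (0.002739)/(-0.429195) = 0.566402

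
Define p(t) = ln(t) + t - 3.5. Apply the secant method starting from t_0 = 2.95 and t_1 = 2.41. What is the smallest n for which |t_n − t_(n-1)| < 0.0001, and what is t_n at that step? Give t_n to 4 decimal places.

p(2.95) = 0.531805, p(2.41) = -0.210373
t_2 = 2.410000 − (-0.210373)·(-0.540000)/(-0.742178) = 2.563065;  |Δ| = 0.153065
p(2.563065) = 0.004269
t_3 = 2.563065 − 0.004269·(0.153065)/(0.214642) = 2.560021;  |Δ| = 0.003044
p(2.560021) = 0.000036
t_4 = 2.560021 − 0.000036·(-0.003044)/(-0.004233) = 2.559995;  |Δ| = 0.000026
|t_4 − t_3| = 0.000026 < 0.0001

n = 4, t_n = 2.5600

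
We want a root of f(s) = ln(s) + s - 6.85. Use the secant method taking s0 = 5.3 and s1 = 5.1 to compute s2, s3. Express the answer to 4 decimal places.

f(5.3) = 0.117707, f(5.1) = -0.120759
s2 = 5.100000 − (-0.120759)·(5.100000 − 5.300000) / (-0.120759 − 0.117707) = 5.100000 − (0.024152)/(-0.238466) = 5.201280
f(5.201280) = 0.000185
s3 = 5.201280 − 0.000185·(5.201280 − 5.100000) / (0.000185 − (-0.120759)) = 5.201280 − (0.000019)/(0.120944) = 5.201125

5.2013, 5.2011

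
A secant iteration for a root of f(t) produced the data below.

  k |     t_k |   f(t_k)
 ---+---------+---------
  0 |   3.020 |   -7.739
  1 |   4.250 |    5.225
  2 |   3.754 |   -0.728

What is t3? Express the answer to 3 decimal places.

t3 = 3.754 − (-0.728)·(3.754 − 4.250) / (-0.728 − 5.225)
   = 3.754 − (0.36109)/(-5.95300) = 3.81466

3.815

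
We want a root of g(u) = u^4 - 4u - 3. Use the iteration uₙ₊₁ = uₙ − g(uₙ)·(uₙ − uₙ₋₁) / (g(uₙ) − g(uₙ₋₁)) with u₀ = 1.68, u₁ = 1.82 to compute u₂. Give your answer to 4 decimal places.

1.7804

g(1.68) = -1.754058, g(1.82) = 0.691994
u₂ = 1.820000 − 0.691994·(1.820000 − 1.680000) / (0.691994 − (-1.754058)) = 1.820000 − (0.096879)/(2.446052) = 1.780394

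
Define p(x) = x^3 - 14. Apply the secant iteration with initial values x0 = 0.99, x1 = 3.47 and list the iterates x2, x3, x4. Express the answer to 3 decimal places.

p(0.99) = -13.02970, p(3.47) = 27.78192
x2 = 3.47000 − 27.78192·(3.47000 − 0.99000) / (27.78192 − (-13.02970)) = 3.47000 − (68.89917)/(40.81162) = 1.78178
p(1.78178) = -8.34335
x3 = 1.78178 − (-8.34335)·(1.78178 − 3.47000) / (-8.34335 − 27.78192) = 1.78178 − (14.08545)/(-36.12527) = 2.17168
p(2.17168) = -3.75792
x4 = 2.17168 − (-3.75792)·(2.17168 − 1.78178) / (-3.75792 − (-8.34335)) = 2.17168 − (-1.46523)/(4.58544) = 2.49122

1.782, 2.172, 2.491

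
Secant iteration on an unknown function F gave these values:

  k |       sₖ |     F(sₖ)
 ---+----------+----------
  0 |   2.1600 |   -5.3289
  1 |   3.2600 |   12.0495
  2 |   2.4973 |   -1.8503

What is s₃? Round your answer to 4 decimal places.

s₃ = 2.4973 − (-1.8503)·(2.4973 − 3.2600) / (-1.8503 − 12.0495)
   = 2.4973 − (1.411224)/(-13.899800) = 2.598828

2.5988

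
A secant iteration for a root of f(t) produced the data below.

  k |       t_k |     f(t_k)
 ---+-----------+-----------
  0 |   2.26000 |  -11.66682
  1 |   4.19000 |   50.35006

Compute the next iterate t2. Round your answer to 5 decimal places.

t2 = 4.19000 − 50.35006·(4.19000 − 2.26000) / (50.35006 − (-11.66682))
   = 4.19000 − (97.1756158)/(62.0168800) = 2.6230780

2.62308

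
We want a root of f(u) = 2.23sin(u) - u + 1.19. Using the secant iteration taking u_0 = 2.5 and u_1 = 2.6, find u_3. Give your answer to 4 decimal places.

f(2.5) = 0.024593, f(2.6) = -0.260432
u_2 = 2.600000 − (-0.260432)·(2.600000 − 2.500000) / (-0.260432 − 0.024593) = 2.600000 − (-0.026043)/(-0.285025) = 2.508628
f(2.508628) = 0.000500
u_3 = 2.508628 − 0.000500·(2.508628 − 2.600000) / (0.000500 − (-0.260432)) = 2.508628 − (-0.000046)/(0.260932) = 2.508803

2.5088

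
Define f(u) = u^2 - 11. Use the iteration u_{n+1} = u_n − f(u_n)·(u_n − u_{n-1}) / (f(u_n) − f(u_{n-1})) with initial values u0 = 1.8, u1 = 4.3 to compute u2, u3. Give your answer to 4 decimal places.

3.0721, 3.2840

f(1.8) = -7.760000, f(4.3) = 7.490000
u2 = 4.300000 − 7.490000·(4.300000 − 1.800000) / (7.490000 − (-7.760000)) = 4.300000 − (18.725000)/(15.250000) = 3.072131
f(3.072131) = -1.562010
u3 = 3.072131 − (-1.562010)·(3.072131 − 4.300000) / (-1.562010 − 7.490000) = 3.072131 − (1.917944)/(-9.052010) = 3.284012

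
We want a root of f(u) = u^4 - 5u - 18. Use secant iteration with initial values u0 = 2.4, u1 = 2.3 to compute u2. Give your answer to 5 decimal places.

2.33230

f(2.4) = 3.1776000, f(2.3) = -1.5159000
u2 = 2.3000000 − (-1.5159000)·(2.3000000 − 2.4000000) / (-1.5159000 − 3.1776000) = 2.3000000 − (0.1515900)/(-4.6935000) = 2.3322979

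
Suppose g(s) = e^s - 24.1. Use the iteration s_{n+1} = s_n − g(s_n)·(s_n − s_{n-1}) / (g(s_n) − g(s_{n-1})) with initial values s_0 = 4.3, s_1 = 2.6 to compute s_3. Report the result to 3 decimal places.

g(4.3) = 49.59979, g(2.6) = -10.63626
s_2 = 2.60000 − (-10.63626)·(2.60000 − 4.30000) / (-10.63626 − 49.59979) = 2.60000 − (18.08165)/(-60.23606) = 2.90018
g(2.90018) = -5.92259
s_3 = 2.90018 − (-5.92259)·(2.90018 − 2.60000) / (-5.92259 − (-10.63626)) = 2.90018 − (-1.77784)/(4.71367) = 3.27735

3.277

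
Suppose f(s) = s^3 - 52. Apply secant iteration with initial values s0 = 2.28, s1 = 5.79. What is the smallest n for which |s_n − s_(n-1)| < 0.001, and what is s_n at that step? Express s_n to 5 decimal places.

n = 7, s_n = 3.73251

f(2.28) = -40.1476480, f(5.79) = 142.1045390
s2 = 5.7900000 − 142.1045390·(3.5100000)/(182.2521870) = 3.0532047;  |Δ| = 2.7367953
f(3.0532047) = -23.5378463
s3 = 3.0532047 − (-23.5378463)·(-2.7367953)/(-165.6423853) = 3.4421043;  |Δ| = 0.3888997
f(3.4421043) = -11.2176644
s4 = 3.4421043 − (-11.2176644)·(0.3888997)/(12.3201819) = 3.7962019;  |Δ| = 0.3540975
f(3.7962019) = 2.7076292
s5 = 3.7962019 − 2.7076292·(0.3540975)/(13.9252936) = 3.7273513;  |Δ| = 0.0688506
f(3.7273513) = -0.2153592
s6 = 3.7273513 − (-0.2153592)·(-0.0688506)/(-2.9229884) = 3.7324240;  |Δ| = 0.0050728
f(3.7324240) = -0.0036416
s7 = 3.7324240 − (-0.0036416)·(0.0050728)/(0.2117175) = 3.7325113;  |Δ| = 0.0000873
|s7 − s6| = 0.0000873 < 0.001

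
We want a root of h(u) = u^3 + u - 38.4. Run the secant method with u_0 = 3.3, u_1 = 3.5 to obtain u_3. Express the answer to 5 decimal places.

3.27506

h(3.3) = 0.8370000, h(3.5) = 7.9750000
u_2 = 3.5000000 − 7.9750000·(3.5000000 − 3.3000000) / (7.9750000 − 0.8370000) = 3.5000000 − (1.5950000)/(7.1380000) = 3.2765481
h(3.2765481) = 0.0528050
u_3 = 3.2765481 − 0.0528050·(3.2765481 − 3.5000000) / (0.0528050 − 7.9750000) = 3.2765481 − (-0.0117994)/(-7.9221950) = 3.2750586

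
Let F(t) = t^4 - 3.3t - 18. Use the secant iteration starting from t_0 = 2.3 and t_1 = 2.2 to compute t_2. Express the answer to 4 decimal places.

F(2.3) = 2.394100, F(2.2) = -1.834400
t_2 = 2.200000 − (-1.834400)·(2.200000 − 2.300000) / (-1.834400 − 2.394100) = 2.200000 − (0.183440)/(-4.228500) = 2.243382

2.2434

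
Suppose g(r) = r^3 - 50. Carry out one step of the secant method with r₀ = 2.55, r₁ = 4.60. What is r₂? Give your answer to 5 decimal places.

3.39835

g(2.55) = -33.4186250, g(4.60) = 47.3360000
r₂ = 4.6000000 − 47.3360000·(4.6000000 − 2.5500000) / (47.3360000 − (-33.4186250)) = 4.6000000 − (97.0388000)/(80.7546250) = 3.3983499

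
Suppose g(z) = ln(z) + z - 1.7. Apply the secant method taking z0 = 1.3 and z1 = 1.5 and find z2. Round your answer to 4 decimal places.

g(1.3) = -0.137636, g(1.5) = 0.205465
z2 = 1.500000 − 0.205465·(1.500000 − 1.300000) / (0.205465 − (-0.137636)) = 1.500000 − (0.041093)/(0.343101) = 1.380230

1.3802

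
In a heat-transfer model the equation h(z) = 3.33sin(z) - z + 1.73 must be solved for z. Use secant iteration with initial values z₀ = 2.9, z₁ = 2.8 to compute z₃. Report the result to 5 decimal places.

h(2.9) = -0.3732997, h(2.8) = 0.0455105
z₂ = 2.8000000 − 0.0455105·(2.8000000 − 2.9000000) / (0.0455105 − (-0.3732997)) = 2.8000000 − (-0.0045511)/(0.4188103) = 2.8108666
h(2.8108666) = 0.0004836
z₃ = 2.8108666 − 0.0004836·(2.8108666 − 2.8000000) / (0.0004836 − 0.0455105) = 2.8108666 − (0.0000053)/(-0.0450269) = 2.8109833

2.81098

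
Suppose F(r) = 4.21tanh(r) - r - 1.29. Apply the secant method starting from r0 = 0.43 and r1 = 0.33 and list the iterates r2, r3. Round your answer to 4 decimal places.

0.4351, 0.4354

F(0.43) = -0.013597, F(0.33) = -0.279028
r2 = 0.330000 − (-0.279028)·(0.330000 − 0.430000) / (-0.279028 − (-0.013597)) = 0.330000 − (0.027903)/(-0.265430) = 0.435123
F(0.435123) = -0.000734
r3 = 0.435123 − (-0.000734)·(0.435123 − 0.330000) / (-0.000734 − (-0.279028)) = 0.435123 − (-0.000077)/(0.278294) = 0.435400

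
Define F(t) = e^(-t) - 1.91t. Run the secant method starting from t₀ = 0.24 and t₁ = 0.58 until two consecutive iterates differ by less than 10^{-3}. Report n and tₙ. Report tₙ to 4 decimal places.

n = 4, tₙ = 0.3639

F(0.24) = 0.328228, F(0.58) = -0.547902
t₂ = 0.580000 − (-0.547902)·(0.340000)/(-0.876129) = 0.367376;  |Δ| = 0.212624
F(0.367376) = -0.009138
t₃ = 0.367376 − (-0.009138)·(-0.212624)/(0.538764) = 0.363769;  |Δ| = 0.003606
F(0.363769) = 0.000252
t₄ = 0.363769 − 0.000252·(-0.003606)/(0.009390) = 0.363866;  |Δ| = 0.000097
|t₄ − t₃| = 0.000097 < 10^{-3}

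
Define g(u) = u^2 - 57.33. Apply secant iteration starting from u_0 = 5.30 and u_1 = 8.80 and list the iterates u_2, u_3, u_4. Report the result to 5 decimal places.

7.37376, 7.55663, 7.57186

g(5.30) = -29.2400000, g(8.80) = 20.1100000
u_2 = 8.8000000 − 20.1100000·(8.8000000 − 5.3000000) / (20.1100000 − (-29.2400000)) = 8.8000000 − (70.3850000)/(49.3500000) = 7.3737589
g(7.3737589) = -2.9576802
u_3 = 7.3737589 − (-2.9576802)·(7.3737589 − 8.8000000) / (-2.9576802 − 20.1100000) = 7.3737589 − (4.2183652)/(-23.0676802) = 7.5566279
g(7.5566279) = -0.2273743
u_4 = 7.5566279 − (-0.2273743)·(7.5566279 − 7.3737589) / (-0.2273743 − (-2.9576802)) = 7.5566279 − (-0.0415797)/(2.7303059) = 7.5718569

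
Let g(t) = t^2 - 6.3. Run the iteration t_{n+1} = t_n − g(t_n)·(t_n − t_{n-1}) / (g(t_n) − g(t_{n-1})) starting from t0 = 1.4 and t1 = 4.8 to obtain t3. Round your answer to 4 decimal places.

g(1.4) = -4.340000, g(4.8) = 16.740000
t2 = 4.800000 − 16.740000·(4.800000 − 1.400000) / (16.740000 − (-4.340000)) = 4.800000 − (56.916000)/(21.080000) = 2.100000
g(2.100000) = -1.890000
t3 = 2.100000 − (-1.890000)·(2.100000 − 4.800000) / (-1.890000 − 16.740000) = 2.100000 − (5.103000)/(-18.630000) = 2.373913

2.3739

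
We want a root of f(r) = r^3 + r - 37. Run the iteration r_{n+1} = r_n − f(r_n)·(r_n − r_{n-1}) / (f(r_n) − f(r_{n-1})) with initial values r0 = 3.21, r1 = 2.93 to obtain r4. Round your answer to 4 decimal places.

f(3.21) = -0.713839, f(2.93) = -8.916243
r2 = 2.930000 − (-8.916243)·(2.930000 − 3.210000) / (-8.916243 − (-0.713839)) = 2.930000 − (2.496548)/(-8.202404) = 3.234368
f(3.234368) = 0.069528
r3 = 3.234368 − 0.069528·(3.234368 − 2.930000) / (0.069528 − (-8.916243)) = 3.234368 − (0.021162)/(8.985771) = 3.232013
f(3.232013) = -0.006683
r4 = 3.232013 − (-0.006683)·(3.232013 − 3.234368) / (-0.006683 − 0.069528) = 3.232013 − (0.000016)/(-0.076211) = 3.232219

3.2322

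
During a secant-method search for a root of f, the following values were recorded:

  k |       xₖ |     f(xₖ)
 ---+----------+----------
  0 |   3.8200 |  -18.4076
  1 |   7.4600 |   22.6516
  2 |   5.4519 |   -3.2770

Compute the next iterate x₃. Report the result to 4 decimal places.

x₃ = 5.4519 − (-3.2770)·(5.4519 − 7.4600) / (-3.2770 − 22.6516)
   = 5.4519 − (6.580544)/(-25.928600) = 5.705695

5.7057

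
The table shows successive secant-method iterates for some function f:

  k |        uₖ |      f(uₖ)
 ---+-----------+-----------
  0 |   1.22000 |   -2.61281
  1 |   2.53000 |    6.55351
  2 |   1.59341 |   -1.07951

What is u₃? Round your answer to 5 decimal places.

1.72587

u₃ = 1.59341 − (-1.07951)·(1.59341 − 2.53000) / (-1.07951 − 6.55351)
   = 1.59341 − (1.0110583)/(-7.6330200) = 1.7258685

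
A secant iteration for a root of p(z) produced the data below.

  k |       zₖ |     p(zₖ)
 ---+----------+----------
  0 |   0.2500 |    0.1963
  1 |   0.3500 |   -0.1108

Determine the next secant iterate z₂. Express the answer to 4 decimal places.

z₂ = 0.3500 − (-0.1108)·(0.3500 − 0.2500) / (-0.1108 − 0.1963)
   = 0.3500 − (-0.011080)/(-0.307100) = 0.313921

0.3139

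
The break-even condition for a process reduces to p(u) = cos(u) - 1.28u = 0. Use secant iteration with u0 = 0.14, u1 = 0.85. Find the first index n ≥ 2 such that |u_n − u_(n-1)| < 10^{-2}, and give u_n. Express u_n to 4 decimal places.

n = 4, u_n = 0.6309

p(0.14) = 0.811016, p(0.85) = -0.428017
u2 = 0.850000 − (-0.428017)·(0.710000)/(-1.239033) = 0.604735;  |Δ| = 0.245265
p(0.604735) = 0.048593
u3 = 0.604735 − 0.048593·(-0.245265)/(0.476610) = 0.629741;  |Δ| = 0.025006
p(0.629741) = 0.002112
u4 = 0.629741 − 0.002112·(0.025006)/(-0.046481) = 0.630877;  |Δ| = 0.001136
|u4 − u3| = 0.001136 < 10^{-2}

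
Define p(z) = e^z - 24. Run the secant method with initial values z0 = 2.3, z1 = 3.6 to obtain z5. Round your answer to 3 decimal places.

p(2.3) = -14.02582, p(3.6) = 12.59823
z2 = 3.60000 − 12.59823·(3.60000 − 2.30000) / (12.59823 − (-14.02582)) = 3.60000 − (16.37770)/(26.62405) = 2.98485
p(2.98485) = -4.21641
z3 = 2.98485 − (-4.21641)·(2.98485 − 3.60000) / (-4.21641 − 12.59823) = 2.98485 − (2.59371)/(-16.81464) = 3.13911
p(3.13911) = -0.91678
z4 = 3.13911 − (-0.91678)·(3.13911 − 2.98485) / (-0.91678 − (-4.21641)) = 3.13911 − (-0.14142)/(3.29963) = 3.18196
p(3.18196) = 0.09403
z5 = 3.18196 − 0.09403·(3.18196 − 3.13911) / (0.09403 − (-0.91678)) = 3.18196 − (0.00403)/(1.01081) = 3.17798

3.178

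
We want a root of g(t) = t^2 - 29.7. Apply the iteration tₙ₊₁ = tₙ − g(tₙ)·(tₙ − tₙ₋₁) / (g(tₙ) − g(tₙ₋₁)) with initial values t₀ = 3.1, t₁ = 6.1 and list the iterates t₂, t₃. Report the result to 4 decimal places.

5.2837, 5.4403

g(3.1) = -20.090000, g(6.1) = 7.510000
t₂ = 6.100000 − 7.510000·(6.100000 − 3.100000) / (7.510000 − (-20.090000)) = 6.100000 − (22.530000)/(27.600000) = 5.283696
g(5.283696) = -1.782560
t₃ = 5.283696 − (-1.782560)·(5.283696 − 6.100000) / (-1.782560 − 7.510000) = 5.283696 − (1.455112)/(-9.292560) = 5.440285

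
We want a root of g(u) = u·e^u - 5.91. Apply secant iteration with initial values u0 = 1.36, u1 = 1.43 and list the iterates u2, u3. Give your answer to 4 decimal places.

g(1.36) = -0.611177, g(1.43) = 0.065540
u2 = 1.430000 − 0.065540·(1.430000 − 1.360000) / (0.065540 − (-0.611177)) = 1.430000 − (0.004588)/(0.676717) = 1.423221
g(1.423221) = -0.002972
u3 = 1.423221 − (-0.002972)·(1.423221 − 1.430000) / (-0.002972 − 0.065540) = 1.423221 − (0.000020)/(-0.068512) = 1.423515

1.4232, 1.4235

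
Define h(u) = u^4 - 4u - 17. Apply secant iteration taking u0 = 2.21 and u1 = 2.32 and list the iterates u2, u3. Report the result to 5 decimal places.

h(2.21) = -1.9855672, h(2.32) = 2.6902298
u2 = 2.3200000 − 2.6902298·(2.3200000 − 2.2100000) / (2.6902298 − (-1.9855672)) = 2.3200000 − (0.2959253)/(4.6757969) = 2.2567113
h(2.2567113) = -0.0907859
u3 = 2.2567113 − (-0.0907859)·(2.2567113 − 2.3200000) / (-0.0907859 − 2.6902298) = 2.2567113 − (0.0057457)/(-2.7810157) = 2.2587773

2.25671, 2.25878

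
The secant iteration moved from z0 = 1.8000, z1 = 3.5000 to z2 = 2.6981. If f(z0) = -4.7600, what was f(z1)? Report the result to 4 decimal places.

4.2501

The secant line through (1.8000, -4.7600) and (3.5000, f(z1)) crosses zero at z2 = 2.6981.
So (1.8000, -4.7600), (3.5000, f(z1)), (2.6981, 0) are collinear:
f(z1) = -4.7600 · (3.5000 − 2.6981) / (1.8000 − 2.6981) = -4.7600 · (0.801900)/(-0.898100) = 4.250133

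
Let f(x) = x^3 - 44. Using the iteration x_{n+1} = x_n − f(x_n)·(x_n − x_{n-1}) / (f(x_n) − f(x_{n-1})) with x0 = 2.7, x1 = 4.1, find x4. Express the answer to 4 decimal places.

f(2.7) = -24.317000, f(4.1) = 24.921000
x2 = 4.100000 − 24.921000·(4.100000 − 2.700000) / (24.921000 − (-24.317000)) = 4.100000 − (34.889400)/(49.238000) = 3.391413
f(3.391413) = -4.993041
x3 = 3.391413 − (-4.993041)·(3.391413 − 4.100000) / (-4.993041 − 24.921000) = 3.391413 − (3.538003)/(-29.914041) = 3.509685
f(3.509685) = -0.768073
x4 = 3.509685 − (-0.768073)·(3.509685 − 3.391413) / (-0.768073 − (-4.993041)) = 3.509685 − (-0.090842)/(4.224968) = 3.531187

3.5312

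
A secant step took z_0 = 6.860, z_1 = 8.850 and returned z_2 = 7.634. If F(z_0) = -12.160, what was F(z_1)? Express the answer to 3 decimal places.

The secant line through (6.860, -12.160) and (8.850, F(z_1)) crosses zero at z_2 = 7.634.
So (6.860, -12.160), (8.850, F(z_1)), (7.634, 0) are collinear:
F(z_1) = -12.160 · (8.850 − 7.634) / (6.860 − 7.634) = -12.160 · (1.21600)/(-0.77400) = 19.10408

19.104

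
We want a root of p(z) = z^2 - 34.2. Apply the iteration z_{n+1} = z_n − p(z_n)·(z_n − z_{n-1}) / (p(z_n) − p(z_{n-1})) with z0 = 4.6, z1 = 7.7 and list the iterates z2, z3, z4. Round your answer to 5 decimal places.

5.66016, 5.82203, 5.84850

p(4.6) = -13.0400000, p(7.7) = 25.0900000
z2 = 7.7000000 − 25.0900000·(7.7000000 − 4.6000000) / (25.0900000 − (-13.0400000)) = 7.7000000 − (77.7790000)/(38.1300000) = 5.6601626
p(5.6601626) = -2.1625593
z3 = 5.6601626 − (-2.1625593)·(5.6601626 − 7.7000000) / (-2.1625593 − 25.0900000) = 5.6601626 − (4.4112694)/(-27.2525593) = 5.8220288
p(5.8220288) = -0.3039801
z4 = 5.8220288 − (-0.3039801)·(5.8220288 − 5.6601626) / (-0.3039801 − (-2.1625593)) = 5.8220288 − (-0.0492041)/(1.8585792) = 5.8485029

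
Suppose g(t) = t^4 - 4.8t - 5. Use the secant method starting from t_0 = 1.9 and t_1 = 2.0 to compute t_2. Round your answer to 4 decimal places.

g(1.9) = -1.087900, g(2.0) = 1.400000
t_2 = 2.000000 − 1.400000·(2.000000 − 1.900000) / (1.400000 − (-1.087900)) = 2.000000 − (0.140000)/(2.487900) = 1.943728

1.9437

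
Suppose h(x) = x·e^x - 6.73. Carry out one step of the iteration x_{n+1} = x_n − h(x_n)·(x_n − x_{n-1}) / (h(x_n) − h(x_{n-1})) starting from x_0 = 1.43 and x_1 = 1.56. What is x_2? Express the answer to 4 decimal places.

h(1.43) = -0.754460, h(1.56) = 0.693761
x_2 = 1.560000 − 0.693761·(1.560000 − 1.430000) / (0.693761 − (-0.754460)) = 1.560000 − (0.090189)/(1.448221) = 1.497724

1.4977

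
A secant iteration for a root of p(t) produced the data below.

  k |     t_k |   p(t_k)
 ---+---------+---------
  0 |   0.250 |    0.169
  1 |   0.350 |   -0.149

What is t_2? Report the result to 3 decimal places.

0.303

t_2 = 0.350 − (-0.149)·(0.350 − 0.250) / (-0.149 − 0.169)
   = 0.350 − (-0.01490)/(-0.31800) = 0.30314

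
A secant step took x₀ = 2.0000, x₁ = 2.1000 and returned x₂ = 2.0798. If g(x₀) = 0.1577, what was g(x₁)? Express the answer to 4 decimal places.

-0.0399

The secant line through (2.0000, 0.1577) and (2.1000, g(x₁)) crosses zero at x₂ = 2.0798.
So (2.0000, 0.1577), (2.1000, g(x₁)), (2.0798, 0) are collinear:
g(x₁) = 0.1577 · (2.1000 − 2.0798) / (2.0000 − 2.0798) = 0.1577 · (0.020200)/(-0.079800) = -0.039919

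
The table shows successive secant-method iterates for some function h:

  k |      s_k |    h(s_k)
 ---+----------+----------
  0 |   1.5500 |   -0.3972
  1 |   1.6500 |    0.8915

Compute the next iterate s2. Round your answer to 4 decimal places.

s2 = 1.6500 − 0.8915·(1.6500 − 1.5500) / (0.8915 − (-0.3972))
   = 1.6500 − (0.089150)/(1.288700) = 1.580822

1.5808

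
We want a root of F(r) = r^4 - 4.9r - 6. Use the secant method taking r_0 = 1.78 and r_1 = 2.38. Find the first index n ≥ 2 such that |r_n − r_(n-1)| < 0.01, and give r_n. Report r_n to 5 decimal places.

F(1.78) = -4.6832414, F(2.38) = 14.4234274
r_2 = 2.3800000 − 14.4234274·(0.6000000)/(19.1066688) = 1.9270662;  |Δ| = 0.4529338
F(1.9270662) = -1.6519176
r_3 = 1.9270662 − (-1.6519176)·(-0.4529338)/(-16.0753450) = 1.9736101;  |Δ| = 0.0465439
F(1.9736101) = -0.4985989
r_4 = 1.9736101 − (-0.4985989)·(0.0465439)/(1.1533188) = 1.9937318;  |Δ| = 0.0201217
F(1.9937318) = 0.0310726
r_5 = 1.9937318 − 0.0310726·(0.0201217)/(0.5296715) = 1.9925514;  |Δ| = 0.0011804
|r_5 − r_4| = 0.0011804 < 0.01

n = 5, r_n = 1.99255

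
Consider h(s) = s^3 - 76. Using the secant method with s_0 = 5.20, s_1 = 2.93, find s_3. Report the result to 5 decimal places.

h(5.20) = 64.6080000, h(2.93) = -50.8462430
s_2 = 2.9300000 − (-50.8462430)·(2.9300000 − 5.2000000) / (-50.8462430 − 64.6080000) = 2.9300000 − (115.4209716)/(-115.4542430) = 3.9297118
h(3.9297118) = -15.3148947
s_3 = 3.9297118 − (-15.3148947)·(3.9297118 − 2.9300000) / (-15.3148947 − (-50.8462430)) = 3.9297118 − (-15.3104813)/(35.5313483) = 4.3606125

4.36061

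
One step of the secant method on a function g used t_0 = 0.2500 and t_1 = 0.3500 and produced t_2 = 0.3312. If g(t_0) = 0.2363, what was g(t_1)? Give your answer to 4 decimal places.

The secant line through (0.2500, 0.2363) and (0.3500, g(t_1)) crosses zero at t_2 = 0.3312.
So (0.2500, 0.2363), (0.3500, g(t_1)), (0.3312, 0) are collinear:
g(t_1) = 0.2363 · (0.3500 − 0.3312) / (0.2500 − 0.3312) = 0.2363 · (0.018800)/(-0.081200) = -0.054710

-0.0547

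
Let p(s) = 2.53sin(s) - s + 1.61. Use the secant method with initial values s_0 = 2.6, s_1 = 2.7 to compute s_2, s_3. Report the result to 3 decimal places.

2.697, 2.697

p(2.6) = 0.31422, p(2.7) = -0.00873
s_2 = 2.70000 − (-0.00873)·(2.70000 − 2.60000) / (-0.00873 − 0.31422) = 2.70000 − (-0.00087)/(-0.32295) = 2.69730
p(2.69730) = 0.00015
s_3 = 2.69730 − 0.00015·(2.69730 − 2.70000) / (0.00015 − (-0.00873)) = 2.69730 − (0.00000)/(0.00888) = 2.69734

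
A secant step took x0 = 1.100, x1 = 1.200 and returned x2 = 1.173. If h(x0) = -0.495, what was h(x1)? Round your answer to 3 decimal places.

0.183

The secant line through (1.100, -0.495) and (1.200, h(x1)) crosses zero at x2 = 1.173.
So (1.100, -0.495), (1.200, h(x1)), (1.173, 0) are collinear:
h(x1) = -0.495 · (1.200 − 1.173) / (1.100 − 1.173) = -0.495 · (0.02700)/(-0.07300) = 0.18308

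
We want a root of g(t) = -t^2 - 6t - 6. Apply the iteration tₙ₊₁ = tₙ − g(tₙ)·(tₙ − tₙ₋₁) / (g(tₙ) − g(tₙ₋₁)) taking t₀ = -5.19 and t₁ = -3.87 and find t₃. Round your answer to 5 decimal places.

-4.77702

g(-5.19) = -1.7961000, g(-3.87) = 2.2431000
t₂ = -3.8700000 − 2.2431000·(-3.8700000 − (-5.1900000)) / (2.2431000 − (-1.7961000)) = -3.8700000 − (2.9608920)/(4.0392000) = -4.6030392
g(-4.6030392) = 0.4302653
t₃ = -4.6030392 − 0.4302653·(-4.6030392 − (-3.8700000)) / (0.4302653 − 2.2431000) = -4.6030392 − (-0.3154013)/(-1.8128347) = -4.7770216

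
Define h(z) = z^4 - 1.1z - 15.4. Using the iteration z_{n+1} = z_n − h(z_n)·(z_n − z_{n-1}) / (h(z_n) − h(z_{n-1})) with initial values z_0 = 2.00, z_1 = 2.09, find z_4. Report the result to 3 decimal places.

h(2.00) = -1.60000, h(2.09) = 1.38130
z_2 = 2.09000 − 1.38130·(2.09000 − 2.00000) / (1.38130 − (-1.60000)) = 2.09000 − (0.12432)/(2.98130) = 2.04830
h(2.04830) = -0.05060
z_3 = 2.04830 − (-0.05060)·(2.04830 − 2.09000) / (-0.05060 − 1.38130) = 2.04830 − (0.00211)/(-1.43189) = 2.04977
h(2.04977) = -0.00151
z_4 = 2.04977 − (-0.00151)·(2.04977 − 2.04830) / (-0.00151 − (-0.05060)) = 2.04977 − (0.00000)/(0.04908) = 2.04982

2.050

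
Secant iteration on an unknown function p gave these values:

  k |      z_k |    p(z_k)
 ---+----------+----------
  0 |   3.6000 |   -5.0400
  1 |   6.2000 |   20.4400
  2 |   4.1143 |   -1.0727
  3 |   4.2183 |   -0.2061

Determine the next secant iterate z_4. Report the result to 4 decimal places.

z_4 = 4.2183 − (-0.2061)·(4.2183 − 4.1143) / (-0.2061 − (-1.0727))
   = 4.2183 − (-0.021434)/(0.866600) = 4.243034

4.2430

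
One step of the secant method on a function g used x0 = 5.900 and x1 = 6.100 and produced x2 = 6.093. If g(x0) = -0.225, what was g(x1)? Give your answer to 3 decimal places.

The secant line through (5.900, -0.225) and (6.100, g(x1)) crosses zero at x2 = 6.093.
So (5.900, -0.225), (6.100, g(x1)), (6.093, 0) are collinear:
g(x1) = -0.225 · (6.100 − 6.093) / (5.900 − 6.093) = -0.225 · (0.00700)/(-0.19300) = 0.00816

0.008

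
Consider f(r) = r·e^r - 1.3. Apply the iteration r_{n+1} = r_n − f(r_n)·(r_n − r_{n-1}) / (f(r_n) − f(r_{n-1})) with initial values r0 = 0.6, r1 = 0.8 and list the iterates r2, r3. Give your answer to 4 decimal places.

f(0.6) = -0.206729, f(0.8) = 0.480433
r2 = 0.800000 − 0.480433·(0.800000 − 0.600000) / (0.480433 − (-0.206729)) = 0.800000 − (0.096087)/(0.687161) = 0.660169
f(0.660169) = -0.022495
r3 = 0.660169 − (-0.022495)·(0.660169 − 0.800000) / (-0.022495 − 0.480433) = 0.660169 − (0.003145)/(-0.502927) = 0.666423

0.6602, 0.6664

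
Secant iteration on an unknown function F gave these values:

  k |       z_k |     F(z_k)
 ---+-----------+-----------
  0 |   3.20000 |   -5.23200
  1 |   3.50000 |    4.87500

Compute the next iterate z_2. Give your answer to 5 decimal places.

z_2 = 3.50000 − 4.87500·(3.50000 − 3.20000) / (4.87500 − (-5.23200))
   = 3.50000 − (1.4625000)/(10.1070000) = 3.3552983

3.35530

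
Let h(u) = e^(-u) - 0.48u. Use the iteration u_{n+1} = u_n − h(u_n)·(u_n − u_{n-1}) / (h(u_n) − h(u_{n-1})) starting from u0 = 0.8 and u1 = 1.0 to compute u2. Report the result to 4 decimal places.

0.8736

h(0.8) = 0.065329, h(1.0) = -0.112121
u2 = 1.000000 − (-0.112121)·(1.000000 − 0.800000) / (-0.112121 − 0.065329) = 1.000000 − (-0.022424)/(-0.177450) = 0.873631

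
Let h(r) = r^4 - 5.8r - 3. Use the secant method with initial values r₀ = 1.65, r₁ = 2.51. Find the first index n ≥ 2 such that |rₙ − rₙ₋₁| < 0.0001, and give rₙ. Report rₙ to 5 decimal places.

h(1.65) = -5.1579938, h(2.51) = 22.1332600
r₂ = 2.5100000 − 22.1332600·(0.8600000)/(27.2912538) = 1.8125383;  |Δ| = 0.6974617
h(1.8125383) = -2.7195579
r₃ = 1.8125383 − (-2.7195579)·(-0.6974617)/(-24.8528179) = 1.8888591;  |Δ| = 0.0763208
h(1.8888591) = -1.2262657
r₄ = 1.8888591 − (-1.2262657)·(0.0763208)/(1.4932922) = 1.9515325;  |Δ| = 0.0626733
h(1.9515325) = 0.1856240
r₅ = 1.9515325 − 0.1856240·(0.0626733)/(1.4118896) = 1.9432927;  |Δ| = 0.0082398
h(1.9432927) = -0.0100028
r₆ = 1.9432927 − (-0.0100028)·(-0.0082398)/(-0.1956268) = 1.9437140;  |Δ| = 0.0004213
h(1.9437140) = -0.0000749
r₇ = 1.9437140 − (-0.0000749)·(0.0004213)/(0.0099280) = 1.9437172;  |Δ| = 0.0000032
|r₇ − r₆| = 0.0000032 < 0.0001

n = 7, rₙ = 1.94372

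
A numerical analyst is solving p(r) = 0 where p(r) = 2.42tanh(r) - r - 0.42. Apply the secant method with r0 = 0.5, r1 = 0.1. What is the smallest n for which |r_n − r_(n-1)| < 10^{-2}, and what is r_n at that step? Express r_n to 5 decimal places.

n = 4, r_n = 0.31243

p(0.5) = 0.1983235, p(0.1) = -0.2788035
r2 = 0.1000000 − (-0.2788035)·(-0.4000000)/(-0.4771270) = 0.3337352;  |Δ| = 0.2337352
p(0.3337352) = 0.0251975
r3 = 0.3337352 − 0.0251975·(0.2337352)/(0.3040010) = 0.3143618;  |Δ| = 0.0193735
p(0.3143618) = 0.0022861
r4 = 0.3143618 − 0.0022861·(-0.0193735)/(-0.0229114) = 0.3124287;  |Δ| = 0.0019331
|r4 − r3| = 0.0019331 < 10^{-2}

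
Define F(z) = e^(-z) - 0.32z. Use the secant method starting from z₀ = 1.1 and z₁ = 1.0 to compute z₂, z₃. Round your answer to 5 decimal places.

1.07145, 1.07093

F(1.1) = -0.0191289, F(1.0) = 0.0478794
z₂ = 1.0000000 − 0.0478794·(1.0000000 − 1.1000000) / (0.0478794 − (-0.0191289)) = 1.0000000 − (-0.0047879)/(0.0670084) = 1.0714529
F(1.0714529) = -0.0003544
z₃ = 1.0714529 − (-0.0003544)·(1.0714529 − 1.0000000) / (-0.0003544 − 0.0478794) = 1.0714529 − (-0.0000253)/(-0.0482339) = 1.0709279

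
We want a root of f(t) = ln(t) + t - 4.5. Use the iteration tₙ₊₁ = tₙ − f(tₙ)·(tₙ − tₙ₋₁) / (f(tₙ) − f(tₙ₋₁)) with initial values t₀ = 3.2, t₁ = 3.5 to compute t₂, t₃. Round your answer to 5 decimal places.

f(3.2) = -0.1368492, f(3.5) = 0.2527630
t₂ = 3.5000000 − 0.2527630·(3.5000000 − 3.2000000) / (0.2527630 − (-0.1368492)) = 3.5000000 − (0.0758289)/(0.3896122) = 3.3053734
f(3.3053734) = 0.0009228
t₃ = 3.3053734 − 0.0009228·(3.3053734 − 3.5000000) / (0.0009228 − 0.2527630) = 3.3053734 − (-0.0001796)/(-0.2518401) = 3.3046602

3.30537, 3.30466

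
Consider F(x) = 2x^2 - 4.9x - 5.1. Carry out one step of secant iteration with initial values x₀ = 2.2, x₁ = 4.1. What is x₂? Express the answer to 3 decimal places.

F(2.2) = -6.20000, F(4.1) = 8.43000
x₂ = 4.10000 − 8.43000·(4.10000 − 2.20000) / (8.43000 − (-6.20000)) = 4.10000 − (16.01700)/(14.63000) = 3.00519

3.005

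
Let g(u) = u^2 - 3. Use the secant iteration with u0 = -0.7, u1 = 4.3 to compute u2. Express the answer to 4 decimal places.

g(-0.7) = -2.510000, g(4.3) = 15.490000
u2 = 4.300000 − 15.490000·(4.300000 − (-0.700000)) / (15.490000 − (-2.510000)) = 4.300000 − (77.450000)/(18.000000) = -0.002778

-0.0028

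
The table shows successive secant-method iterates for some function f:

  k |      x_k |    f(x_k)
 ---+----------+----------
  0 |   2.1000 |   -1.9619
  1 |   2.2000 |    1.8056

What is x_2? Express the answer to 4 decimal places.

2.1521

x_2 = 2.2000 − 1.8056·(2.2000 − 2.1000) / (1.8056 − (-1.9619))
   = 2.2000 − (0.180560)/(3.767500) = 2.152074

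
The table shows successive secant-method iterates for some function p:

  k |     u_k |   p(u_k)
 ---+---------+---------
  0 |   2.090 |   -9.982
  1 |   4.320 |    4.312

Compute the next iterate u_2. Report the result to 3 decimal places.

u_2 = 4.320 − 4.312·(4.320 − 2.090) / (4.312 − (-9.982))
   = 4.320 − (9.61576)/(14.29400) = 3.64729

3.647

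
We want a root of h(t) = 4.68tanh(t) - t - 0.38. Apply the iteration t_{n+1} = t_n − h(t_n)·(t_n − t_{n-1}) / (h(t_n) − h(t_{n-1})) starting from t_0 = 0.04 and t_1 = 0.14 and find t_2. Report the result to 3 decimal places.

h(0.04) = -0.23290, h(0.14) = 0.13095
t_2 = 0.14000 − 0.13095·(0.14000 − 0.04000) / (0.13095 − (-0.23290)) = 0.14000 − (0.01310)/(0.36385) = 0.10401

0.104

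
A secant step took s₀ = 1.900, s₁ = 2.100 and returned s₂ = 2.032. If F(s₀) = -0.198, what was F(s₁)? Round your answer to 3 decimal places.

The secant line through (1.900, -0.198) and (2.100, F(s₁)) crosses zero at s₂ = 2.032.
So (1.900, -0.198), (2.100, F(s₁)), (2.032, 0) are collinear:
F(s₁) = -0.198 · (2.100 − 2.032) / (1.900 − 2.032) = -0.198 · (0.06800)/(-0.13200) = 0.10200

0.102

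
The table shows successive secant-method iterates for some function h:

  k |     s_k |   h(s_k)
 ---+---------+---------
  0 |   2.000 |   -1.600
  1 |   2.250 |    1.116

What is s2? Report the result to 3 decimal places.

2.147

s2 = 2.250 − 1.116·(2.250 − 2.000) / (1.116 − (-1.600))
   = 2.250 − (0.27900)/(2.71600) = 2.14728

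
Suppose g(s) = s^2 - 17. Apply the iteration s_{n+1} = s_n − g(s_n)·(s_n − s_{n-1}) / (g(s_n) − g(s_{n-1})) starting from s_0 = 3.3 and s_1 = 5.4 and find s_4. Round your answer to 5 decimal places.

g(3.3) = -6.1100000, g(5.4) = 12.1600000
s_2 = 5.4000000 − 12.1600000·(5.4000000 − 3.3000000) / (12.1600000 − (-6.1100000)) = 5.4000000 − (25.5360000)/(18.2700000) = 4.0022989
g(4.0022989) = -0.9816039
s_3 = 4.0022989 − (-0.9816039)·(4.0022989 − 5.4000000) / (-0.9816039 − 12.1600000) = 4.0022989 − (1.3719889)/(-13.1416039) = 4.1066993
g(4.1066993) = -0.1350211
s_4 = 4.1066993 − (-0.1350211)·(4.1066993 − 4.0022989) / (-0.1350211 − (-0.9816039)) = 4.1066993 − (-0.0140963)/(0.8465828) = 4.1233500

4.12335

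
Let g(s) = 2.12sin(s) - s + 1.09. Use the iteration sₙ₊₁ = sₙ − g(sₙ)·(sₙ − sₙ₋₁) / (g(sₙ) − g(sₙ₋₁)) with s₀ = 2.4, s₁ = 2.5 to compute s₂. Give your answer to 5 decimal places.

2.44634

g(2.4) = 0.1219819, g(2.5) = -0.1412391
s₂ = 2.5000000 − (-0.1412391)·(2.5000000 − 2.4000000) / (-0.1412391 − 0.1219819) = 2.5000000 − (-0.0141239)/(-0.2632210) = 2.4463420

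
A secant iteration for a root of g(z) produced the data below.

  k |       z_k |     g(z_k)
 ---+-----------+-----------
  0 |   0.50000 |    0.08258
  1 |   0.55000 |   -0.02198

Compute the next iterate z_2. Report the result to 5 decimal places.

z_2 = 0.55000 − (-0.02198)·(0.55000 − 0.50000) / (-0.02198 − 0.08258)
   = 0.55000 − (-0.0010990)/(-0.1045600) = 0.5394893

0.53949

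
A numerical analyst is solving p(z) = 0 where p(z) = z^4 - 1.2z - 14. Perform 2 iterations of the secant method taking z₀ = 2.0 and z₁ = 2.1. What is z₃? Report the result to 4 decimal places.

p(2.0) = -0.400000, p(2.1) = 2.928100
z₂ = 2.100000 − 2.928100·(2.100000 − 2.000000) / (2.928100 − (-0.400000)) = 2.100000 − (0.292810)/(3.328100) = 2.012019
p(2.012019) = -0.026338
z₃ = 2.012019 − (-0.026338)·(2.012019 − 2.100000) / (-0.026338 − 2.928100) = 2.012019 − (0.002317)/(-2.954438) = 2.012803

2.0128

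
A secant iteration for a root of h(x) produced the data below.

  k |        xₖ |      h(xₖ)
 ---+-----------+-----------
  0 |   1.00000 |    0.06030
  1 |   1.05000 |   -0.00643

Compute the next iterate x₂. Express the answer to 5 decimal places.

1.04518

x₂ = 1.05000 − (-0.00643)·(1.05000 − 1.00000) / (-0.00643 − 0.06030)
   = 1.05000 − (-0.0003215)/(-0.0667300) = 1.0451821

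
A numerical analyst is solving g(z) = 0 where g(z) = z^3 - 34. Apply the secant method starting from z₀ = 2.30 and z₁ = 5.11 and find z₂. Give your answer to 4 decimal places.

g(2.30) = -21.833000, g(5.11) = 99.432831
z₂ = 5.110000 − 99.432831·(5.110000 − 2.300000) / (99.432831 − (-21.833000)) = 5.110000 − (279.406255)/(121.265831) = 2.805919

2.8059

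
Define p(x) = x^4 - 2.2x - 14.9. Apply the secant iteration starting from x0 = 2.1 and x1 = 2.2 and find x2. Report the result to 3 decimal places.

p(2.1) = -0.07190, p(2.2) = 3.68560
x2 = 2.20000 − 3.68560·(2.20000 − 2.10000) / (3.68560 − (-0.07190)) = 2.20000 − (0.36856)/(3.75750) = 2.10191

2.102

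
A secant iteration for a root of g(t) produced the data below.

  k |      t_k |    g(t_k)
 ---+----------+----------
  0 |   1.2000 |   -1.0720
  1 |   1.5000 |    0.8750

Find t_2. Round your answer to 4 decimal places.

t_2 = 1.5000 − 0.8750·(1.5000 − 1.2000) / (0.8750 − (-1.0720))
   = 1.5000 − (0.262500)/(1.947000) = 1.365177

1.3652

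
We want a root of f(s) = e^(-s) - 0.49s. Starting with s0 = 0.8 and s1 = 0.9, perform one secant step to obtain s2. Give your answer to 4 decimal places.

0.8625

f(0.8) = 0.057329, f(0.9) = -0.034430
s2 = 0.900000 − (-0.034430)·(0.900000 − 0.800000) / (-0.034430 − 0.057329) = 0.900000 − (-0.003443)/(-0.091759) = 0.862478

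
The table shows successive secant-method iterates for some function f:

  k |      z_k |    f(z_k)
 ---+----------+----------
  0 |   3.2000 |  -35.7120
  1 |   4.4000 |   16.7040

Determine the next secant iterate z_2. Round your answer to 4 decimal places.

4.0176

z_2 = 4.4000 − 16.7040·(4.4000 − 3.2000) / (16.7040 − (-35.7120))
   = 4.4000 − (20.044800)/(52.416000) = 4.017582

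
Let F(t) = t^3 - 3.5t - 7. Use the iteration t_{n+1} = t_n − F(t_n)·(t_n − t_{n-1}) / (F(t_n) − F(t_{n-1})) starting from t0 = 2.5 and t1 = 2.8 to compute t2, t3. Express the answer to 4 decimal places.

2.5071, 2.5080

F(2.5) = -0.125000, F(2.8) = 5.152000
t2 = 2.800000 − 5.152000·(2.800000 − 2.500000) / (5.152000 − (-0.125000)) = 2.800000 − (1.545600)/(5.277000) = 2.507106
F(2.507106) = -0.016250
t3 = 2.507106 − (-0.016250)·(2.507106 − 2.800000) / (-0.016250 − 5.152000) = 2.507106 − (0.004759)/(-5.168250) = 2.508027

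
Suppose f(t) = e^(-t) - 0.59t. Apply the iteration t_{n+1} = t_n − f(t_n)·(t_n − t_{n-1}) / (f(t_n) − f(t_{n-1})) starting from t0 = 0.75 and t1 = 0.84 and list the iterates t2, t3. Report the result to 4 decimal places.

f(0.75) = 0.029867, f(0.84) = -0.063889
t2 = 0.840000 − (-0.063889)·(0.840000 − 0.750000) / (-0.063889 − 0.029867) = 0.840000 − (-0.005750)/(-0.093756) = 0.778670
f(0.778670) = -0.000399
t3 = 0.778670 − (-0.000399)·(0.778670 − 0.840000) / (-0.000399 − (-0.063889)) = 0.778670 − (0.000024)/(0.063490) = 0.778284

0.7787, 0.7783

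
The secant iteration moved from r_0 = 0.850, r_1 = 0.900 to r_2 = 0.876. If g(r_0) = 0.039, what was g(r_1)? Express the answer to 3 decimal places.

-0.036

The secant line through (0.850, 0.039) and (0.900, g(r_1)) crosses zero at r_2 = 0.876.
So (0.850, 0.039), (0.900, g(r_1)), (0.876, 0) are collinear:
g(r_1) = 0.039 · (0.900 − 0.876) / (0.850 − 0.876) = 0.039 · (0.02400)/(-0.02600) = -0.03600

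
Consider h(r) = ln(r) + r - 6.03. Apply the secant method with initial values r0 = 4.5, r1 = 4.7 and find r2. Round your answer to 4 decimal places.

4.5213

h(4.5) = -0.025923, h(4.7) = 0.217563
r2 = 4.700000 − 0.217563·(4.700000 − 4.500000) / (0.217563 − (-0.025923)) = 4.700000 − (0.043513)/(0.243485) = 4.521293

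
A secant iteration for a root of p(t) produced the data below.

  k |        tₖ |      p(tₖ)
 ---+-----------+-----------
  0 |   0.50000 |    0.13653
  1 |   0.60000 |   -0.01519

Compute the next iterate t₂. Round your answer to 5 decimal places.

t₂ = 0.60000 − (-0.01519)·(0.60000 − 0.50000) / (-0.01519 − 0.13653)
   = 0.60000 − (-0.0015190)/(-0.1517200) = 0.5899881

0.58999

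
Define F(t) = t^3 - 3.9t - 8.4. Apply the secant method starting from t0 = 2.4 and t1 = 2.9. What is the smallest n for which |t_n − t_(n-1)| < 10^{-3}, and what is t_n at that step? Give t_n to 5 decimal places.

F(2.4) = -3.9360000, F(2.9) = 4.6790000
t2 = 2.9000000 − 4.6790000·(0.5000000)/(8.6150000) = 2.6284388;  |Δ| = 0.2715612
F(2.6284388) = -0.4918416
t3 = 2.6284388 − (-0.4918416)·(-0.2715612)/(-5.1708416) = 2.6542692;  |Δ| = 0.0258304
F(2.6542692) = -0.0519384
t4 = 2.6542692 − (-0.0519384)·(0.0258304)/(0.4399032) = 2.6573190;  |Δ| = 0.0030497
F(2.6573190) = 0.0006993
t5 = 2.6573190 − 0.0006993·(0.0030497)/(0.0526377) = 2.6572784;  |Δ| = 0.0000405
|t5 − t4| = 0.0000405 < 10^{-3}

n = 5, t_n = 2.65728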